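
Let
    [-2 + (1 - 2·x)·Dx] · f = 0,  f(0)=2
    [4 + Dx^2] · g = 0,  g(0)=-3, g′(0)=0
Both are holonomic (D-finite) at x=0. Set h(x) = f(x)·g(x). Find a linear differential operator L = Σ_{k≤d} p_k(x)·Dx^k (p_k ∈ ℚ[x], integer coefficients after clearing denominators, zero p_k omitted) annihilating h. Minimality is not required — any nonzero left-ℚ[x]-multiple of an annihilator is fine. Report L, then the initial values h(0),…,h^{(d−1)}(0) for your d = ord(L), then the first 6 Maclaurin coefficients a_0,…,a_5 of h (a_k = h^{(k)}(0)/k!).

f: a_k = 2, 4, 8, 16, 32, 64, …
g: a_k = -3, 0, 6, 0, -2, 0, …
Sym-product of L_f,L_g gives L₀ (≤ ord 2).
L = (-4 + 8·x) + 4·Dx + (-1 + 2·x)·Dx^2  (order 2).
h: a_k = -6, -12, -12, -24, -52, -104, …
ICs: h(0) = -6, h′(0) = -12.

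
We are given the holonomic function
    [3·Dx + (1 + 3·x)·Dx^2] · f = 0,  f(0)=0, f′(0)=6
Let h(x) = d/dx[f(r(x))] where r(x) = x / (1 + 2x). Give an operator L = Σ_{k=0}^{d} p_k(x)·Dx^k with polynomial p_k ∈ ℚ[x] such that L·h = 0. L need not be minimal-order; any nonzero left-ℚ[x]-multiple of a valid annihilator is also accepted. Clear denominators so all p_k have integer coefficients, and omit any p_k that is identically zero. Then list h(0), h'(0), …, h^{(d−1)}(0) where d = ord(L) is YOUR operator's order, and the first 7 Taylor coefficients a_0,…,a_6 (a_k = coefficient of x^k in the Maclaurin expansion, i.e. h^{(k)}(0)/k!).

f: a_k = 0, 6, -9, 18, -81/2, 486/5, -243, …
h₀=f(r): pull back L_f along r ⇒ L₀.
Differentiate: ansatz ord ≤ ord L₀ ⇒ L.
L = (7 + 20·x) + (1 + 7·x + 10·x^2)·Dx  (order 1).
h: a_k = 6, -42, 234, -1218, 6186, -31122, 155994, …
ICs: h(0) = 6.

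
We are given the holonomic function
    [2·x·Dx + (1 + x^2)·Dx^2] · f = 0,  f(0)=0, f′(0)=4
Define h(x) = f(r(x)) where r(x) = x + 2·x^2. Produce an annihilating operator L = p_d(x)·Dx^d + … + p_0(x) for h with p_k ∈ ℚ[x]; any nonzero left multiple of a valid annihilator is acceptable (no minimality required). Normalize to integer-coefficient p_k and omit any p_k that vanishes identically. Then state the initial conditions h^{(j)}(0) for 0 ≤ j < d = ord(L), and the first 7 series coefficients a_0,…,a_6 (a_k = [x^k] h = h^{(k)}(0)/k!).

L = (-4 + 2·x + 16·x^2 + 48·x^3 + 48·x^4)·Dx + (1 + 4·x + x^2 + 8·x^3 + 20·x^4 + 16·x^5)·Dx^2  (order 2).
h: a_k = 0, 4, 8, -4/3, -8, -76/5, -8/3, …
ICs: h(0) = 0, h′(0) = 4.

f: a_k = 0, 4, 0, -4/3, 0, 4/5, 0, …
Change of var in L_f (x↦r) gives L₀.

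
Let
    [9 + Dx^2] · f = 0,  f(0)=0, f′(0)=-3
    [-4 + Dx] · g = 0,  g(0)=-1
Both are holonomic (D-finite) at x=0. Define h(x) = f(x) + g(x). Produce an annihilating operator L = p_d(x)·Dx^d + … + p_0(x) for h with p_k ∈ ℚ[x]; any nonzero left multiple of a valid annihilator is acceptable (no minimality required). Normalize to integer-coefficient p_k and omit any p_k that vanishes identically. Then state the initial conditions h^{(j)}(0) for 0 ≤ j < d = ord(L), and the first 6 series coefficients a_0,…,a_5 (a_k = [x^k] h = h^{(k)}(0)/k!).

L = -36 + 9·Dx - 4·Dx^2 + Dx^3  (order 3).
h: a_k = -1, -7, -8, -37/6, -32/3, -1267/120, …
ICs: h(0) = -1, h′(0) = -7, h′′(0) = -16.

f: a_k = 0, -3, 0, 9/2, 0, -81/40, …
g: a_k = -1, -4, -8, -32/3, -32/3, -128/15, …
L₀ := lclm(L_f,L_g); ord L₀ ≤ 2+1.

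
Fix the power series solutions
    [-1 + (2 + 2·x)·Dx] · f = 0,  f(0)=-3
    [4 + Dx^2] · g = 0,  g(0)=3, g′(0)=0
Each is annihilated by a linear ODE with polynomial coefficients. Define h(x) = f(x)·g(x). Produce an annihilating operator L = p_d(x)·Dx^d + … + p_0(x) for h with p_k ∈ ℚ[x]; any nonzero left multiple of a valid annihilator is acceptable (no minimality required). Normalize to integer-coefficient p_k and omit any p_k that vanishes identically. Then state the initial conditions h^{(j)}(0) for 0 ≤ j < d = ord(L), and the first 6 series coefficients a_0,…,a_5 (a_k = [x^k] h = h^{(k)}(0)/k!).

f: a_k = -3, -3/2, 3/8, -3/16, 15/128, -21/256, …
g: a_k = 3, 0, -6, 0, 2, 0, …
Sym-product of L_f,L_g gives L₀ (≤ ord 2).
L = (19 + 32·x + 16·x^2) + (-4 - 4·x)·Dx + (4 + 8·x + 4·x^2)·Dx^2  (order 2).
h: a_k = -9, -9/2, 153/8, 135/16, -1011/128, -543/256, …
ICs: h(0) = -9, h′(0) = -9/2.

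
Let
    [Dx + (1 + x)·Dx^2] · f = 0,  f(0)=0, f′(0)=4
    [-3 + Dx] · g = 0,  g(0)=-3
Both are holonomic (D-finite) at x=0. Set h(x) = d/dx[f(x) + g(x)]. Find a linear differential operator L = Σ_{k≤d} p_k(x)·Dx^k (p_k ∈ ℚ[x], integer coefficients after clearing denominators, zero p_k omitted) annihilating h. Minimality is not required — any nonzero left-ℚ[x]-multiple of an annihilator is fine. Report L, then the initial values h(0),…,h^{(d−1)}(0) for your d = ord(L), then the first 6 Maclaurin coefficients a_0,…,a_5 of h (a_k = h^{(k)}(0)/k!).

L = (-15 - 9·x) + (-7 - 18·x - 9·x^2)·Dx + (4 + 7·x + 3·x^2)·Dx^2  (order 2).
h: a_k = -5, -31, -73/2, -89/2, -211/8, -889/40, …
ICs: h(0) = -5, h′(0) = -31.

f: a_k = 0, 4, -2, 4/3, -1, 4/5, …
g: a_k = -3, -9, -27/2, -27/2, -81/8, -243/40, …
h₀=f+g: left-lcm gives L₀, ord ≤ 3.
Derive L from L₀ (diff closure).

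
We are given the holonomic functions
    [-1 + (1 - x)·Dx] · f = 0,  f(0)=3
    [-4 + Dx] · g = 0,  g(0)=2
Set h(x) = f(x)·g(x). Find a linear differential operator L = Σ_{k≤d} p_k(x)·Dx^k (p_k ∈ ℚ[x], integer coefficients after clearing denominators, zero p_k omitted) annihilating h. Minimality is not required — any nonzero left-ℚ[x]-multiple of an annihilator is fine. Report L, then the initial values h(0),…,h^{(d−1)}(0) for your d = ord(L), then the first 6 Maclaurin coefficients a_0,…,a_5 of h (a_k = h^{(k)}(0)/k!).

f: a_k = 3, 3, 3, 3, 3, 3, …
g: a_k = 2, 8, 16, 64/3, 64/3, 256/15, …
Product ⇒ symmetric product L₀, ord ≤ 1.
L = (5 - 4·x) + (-1 + x)·Dx  (order 1).
h: a_k = 6, 30, 78, 142, 206, 1286/5, …
ICs: h(0) = 6.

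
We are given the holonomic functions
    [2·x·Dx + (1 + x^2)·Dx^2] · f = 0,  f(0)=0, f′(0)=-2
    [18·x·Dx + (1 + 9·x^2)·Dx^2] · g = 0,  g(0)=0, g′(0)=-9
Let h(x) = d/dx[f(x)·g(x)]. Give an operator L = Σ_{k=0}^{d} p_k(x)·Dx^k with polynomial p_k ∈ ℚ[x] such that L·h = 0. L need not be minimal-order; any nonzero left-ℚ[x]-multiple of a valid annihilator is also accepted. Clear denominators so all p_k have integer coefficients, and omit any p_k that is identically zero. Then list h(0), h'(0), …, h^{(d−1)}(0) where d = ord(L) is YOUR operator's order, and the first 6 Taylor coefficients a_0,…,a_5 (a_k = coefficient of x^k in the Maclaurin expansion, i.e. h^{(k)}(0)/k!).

L = (-216·x - 3600·x^3 - 5184·x^5 + 6480·x^7 + 17496·x^9) + (-40 - 1452·x^2 - 6480·x^4 - 4536·x^6 + 22680·x^8 + 26244·x^10)·Dx + (-80·x - 980·x^3 - 2160·x^5 + 2952·x^7 + 12960·x^9 + 8748·x^11)·Dx^2 + (-1 - 20·x^2 - 109·x^4 + 981·x^8 + 1620·x^10 + 729·x^12)·Dx^3  (order 3).
h: a_k = 0, 36, 0, -240, 0, 9396/5, …
ICs: h(0) = 0, h′(0) = 36, h′′(0) = 0.

f: a_k = 0, -2, 0, 2/3, 0, -2/5, …
g: a_k = 0, -9, 0, 27, 0, -729/5, …
Product ⇒ symmetric product L₀, ord ≤ 4.
Differentiate: ansatz ord ≤ ord L₀ ⇒ L.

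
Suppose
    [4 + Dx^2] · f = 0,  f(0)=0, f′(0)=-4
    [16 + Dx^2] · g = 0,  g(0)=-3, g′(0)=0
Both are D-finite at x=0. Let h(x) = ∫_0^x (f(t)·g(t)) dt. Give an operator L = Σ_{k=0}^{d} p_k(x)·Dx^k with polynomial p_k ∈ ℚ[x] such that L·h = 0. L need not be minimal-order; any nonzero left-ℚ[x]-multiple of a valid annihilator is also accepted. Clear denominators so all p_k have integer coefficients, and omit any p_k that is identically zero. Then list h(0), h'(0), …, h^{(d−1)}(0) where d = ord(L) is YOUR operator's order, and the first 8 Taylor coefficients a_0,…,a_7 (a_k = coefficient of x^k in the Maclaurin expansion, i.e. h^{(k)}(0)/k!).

f: a_k = 0, -4, 0, 8/3, 0, -8/15, 0, 16/315, …
g: a_k = -3, 0, 24, 0, -32, 0, 256/15, 0, …
f·g: L₀ = L_f ⊗_s L_g, ord ≤ 2·2.
∫: right-multiply L₀ by Dx.
L = 144·Dx + 40·Dx^3 + Dx^5  (order 5).
h: a_k = 0, 0, 6, 0, -26, 0, 484/15, 0, …
ICs: h(0) = 0, h′(0) = 0, h′′(0) = 12, h′′′(0) = 0, h′′′′(0) = -624.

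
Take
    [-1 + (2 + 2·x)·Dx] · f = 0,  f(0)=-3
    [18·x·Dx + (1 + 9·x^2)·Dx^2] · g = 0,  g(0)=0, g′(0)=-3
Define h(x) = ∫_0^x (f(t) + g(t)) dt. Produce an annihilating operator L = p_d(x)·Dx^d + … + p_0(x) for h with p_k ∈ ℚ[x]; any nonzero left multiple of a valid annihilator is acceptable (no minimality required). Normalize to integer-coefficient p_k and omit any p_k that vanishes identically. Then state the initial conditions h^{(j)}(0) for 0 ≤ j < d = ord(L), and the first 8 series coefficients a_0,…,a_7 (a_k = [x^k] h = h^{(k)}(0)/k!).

L = (-36 - 90·x + 972·x^2 + 486·x^3)·Dx^2 + (-75 - 144·x + 1818·x^2 + 3888·x^3 + 1701·x^4)·Dx^3 + (-2 + 70·x + 108·x^2 + 684·x^3 + 1134·x^4 + 486·x^5)·Dx^4  (order 4).
h: a_k = 0, -3, -9/4, 1/8, 141/64, 3/128, -20771/2560, 9/1024, …
ICs: h(0) = 0, h′(0) = -3, h′′(0) = -9/2, h′′′(0) = 3/4.

f: a_k = -3, -3/2, 3/8, -3/16, 15/128, -21/256, 63/1024, -99/2048, …
g: a_k = 0, -3, 0, 9, 0, -243/5, 0, 2187/7, …
L₀ := lclm(L_f,L_g); ord L₀ ≤ 1+2.
h=∫₀ˣh₀: take L = L₀·Dx.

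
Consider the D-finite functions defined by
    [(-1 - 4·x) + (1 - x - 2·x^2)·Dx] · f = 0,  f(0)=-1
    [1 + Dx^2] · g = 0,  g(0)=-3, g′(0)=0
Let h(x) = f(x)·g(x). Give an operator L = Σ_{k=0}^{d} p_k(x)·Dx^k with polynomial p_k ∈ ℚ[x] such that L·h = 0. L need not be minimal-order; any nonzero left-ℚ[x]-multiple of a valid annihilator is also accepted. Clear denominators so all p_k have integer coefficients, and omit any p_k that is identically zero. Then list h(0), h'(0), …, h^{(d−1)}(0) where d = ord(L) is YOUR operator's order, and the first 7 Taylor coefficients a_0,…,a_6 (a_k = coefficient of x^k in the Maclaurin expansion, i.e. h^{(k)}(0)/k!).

f: a_k = -1, -1, -3, -5, -11, -21, -43, …
g: a_k = -3, 0, 3/2, 0, -1/8, 0, 1/240, …
h₀=f·g: eliminate ⇒ L₀, order ≤ 1·2.
L = (3 + x + 2·x^2) + (2 + 8·x)·Dx + (-1 + x + 2·x^2)·Dx^2  (order 2).
h: a_k = 3, 3, 15/2, 27/2, 229/8, 445/8, 27089/240, …
ICs: h(0) = 3, h′(0) = 3.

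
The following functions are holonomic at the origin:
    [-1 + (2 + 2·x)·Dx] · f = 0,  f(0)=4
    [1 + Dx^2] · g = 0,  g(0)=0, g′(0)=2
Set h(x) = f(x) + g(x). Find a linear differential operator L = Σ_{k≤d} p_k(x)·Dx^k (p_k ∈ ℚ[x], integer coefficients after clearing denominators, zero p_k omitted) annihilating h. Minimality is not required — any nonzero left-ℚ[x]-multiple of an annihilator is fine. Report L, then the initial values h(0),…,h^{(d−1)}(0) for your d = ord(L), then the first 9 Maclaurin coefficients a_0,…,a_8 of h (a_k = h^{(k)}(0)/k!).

f: a_k = 4, 2, -1/2, 1/4, -5/32, 7/64, -21/256, 33/512, -429/8192, …
g: a_k = 0, 2, 0, -1/3, 0, 1/60, 0, -1/2520, 0, …
L₀ := lclm(L_f,L_g); ord L₀ ≤ 1+2.
L = (-7 - 8·x - 4·x^2) + (6 + 22·x + 24·x^2 + 8·x^3)·Dx + (-7 - 8·x - 4·x^2)·Dx^2 + (6 + 22·x + 24·x^2 + 8·x^3)·Dx^3  (order 3).
h: a_k = 4, 4, -1/2, -1/12, -5/32, 121/960, -21/256, 10331/161280, -429/8192, …
ICs: h(0) = 4, h′(0) = 4, h′′(0) = -1.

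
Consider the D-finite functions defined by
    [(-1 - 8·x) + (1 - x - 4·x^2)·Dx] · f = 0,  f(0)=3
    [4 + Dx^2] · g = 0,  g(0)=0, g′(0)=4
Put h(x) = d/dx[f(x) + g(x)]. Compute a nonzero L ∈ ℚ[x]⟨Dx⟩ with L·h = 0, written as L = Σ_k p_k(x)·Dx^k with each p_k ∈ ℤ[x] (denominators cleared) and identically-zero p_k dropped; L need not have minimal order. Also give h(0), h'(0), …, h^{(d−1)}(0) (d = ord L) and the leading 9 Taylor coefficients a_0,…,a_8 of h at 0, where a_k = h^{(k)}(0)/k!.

L = (1472 + 8672·x + 38224·x^2 + 28480·x^3 + 58880·x^4 + 9216·x^5 + 12288·x^6) + (-116 - 892·x + 504·x^2 + 2312·x^3 + 5920·x^4 + 10368·x^5 + 3584·x^6 + 4096·x^7)·Dx + (368 + 2168·x + 9556·x^2 + 7120·x^3 + 14720·x^4 + 2304·x^5 + 3072·x^6)·Dx^2 + (-29 - 223·x + 126·x^2 + 578·x^3 + 1480·x^4 + 2592·x^5 + 896·x^6 + 1024·x^7)·Dx^3  (order 3).
h: a_k = 7, 30, 73, 348, 2933/3, 3258, 416729/45, 27960, 24911153/315, …
ICs: h(0) = 7, h′(0) = 30, h′′(0) = 146.

f: a_k = 3, 3, 15, 27, 87, 195, 543, 1323, 3495, …
g: a_k = 0, 4, 0, -8/3, 0, 8/15, 0, -16/315, 0, …
Sum ⇒ L₀ = lclm(L_f,L_g) in ℚ(x)⟨Dx⟩.
h=h₀': d/dx-closure on L₀ ⇒ L.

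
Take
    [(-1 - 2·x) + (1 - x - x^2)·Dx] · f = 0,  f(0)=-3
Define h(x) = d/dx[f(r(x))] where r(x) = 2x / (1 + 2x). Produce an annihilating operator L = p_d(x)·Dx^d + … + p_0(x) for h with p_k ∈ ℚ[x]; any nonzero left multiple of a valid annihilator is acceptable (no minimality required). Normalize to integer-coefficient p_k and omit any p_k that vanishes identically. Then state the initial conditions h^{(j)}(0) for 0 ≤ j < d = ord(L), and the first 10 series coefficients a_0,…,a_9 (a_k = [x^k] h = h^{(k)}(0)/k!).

L = (4 + 24·x + 96·x^2 + 96·x^3) + (-1 - 10·x - 24·x^2 + 8·x^3 + 48·x^4)·Dx  (order 1).
h: a_k = -6, -24, 0, -192, 480, -2304, 8064, -30720, 110592, -399360, …
ICs: h(0) = -6.

f: a_k = -3, -3, -6, -9, -15, -24, -39, -63, -102, -165, …
h₀=f(r): pull back L_f along r ⇒ L₀.
h=h₀': d/dx-closure on L₀ ⇒ L.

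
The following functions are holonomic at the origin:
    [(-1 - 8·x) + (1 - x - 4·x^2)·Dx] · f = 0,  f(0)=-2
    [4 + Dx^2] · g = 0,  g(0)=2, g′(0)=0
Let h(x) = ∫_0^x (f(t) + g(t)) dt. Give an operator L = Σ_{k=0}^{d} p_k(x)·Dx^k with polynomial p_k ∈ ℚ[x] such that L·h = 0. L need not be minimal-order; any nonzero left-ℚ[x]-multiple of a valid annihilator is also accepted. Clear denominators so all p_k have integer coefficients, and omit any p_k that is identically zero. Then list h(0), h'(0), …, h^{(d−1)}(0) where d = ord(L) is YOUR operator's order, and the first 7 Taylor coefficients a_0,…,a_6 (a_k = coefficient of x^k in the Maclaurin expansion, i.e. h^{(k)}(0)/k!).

f: a_k = -2, -2, -10, -18, -58, -130, -362, …
g: a_k = 2, 0, -4, 0, 4/3, 0, -8/45, …
f+g: L₀ = lclm(L_f,L_g), ord ≤ 1+2.
Integrate: L := L₀·Dx.
L = (116 + 1008·x + 968·x^2 + 2688·x^3 + 640·x^4 + 1024·x^5)·Dx + (-28 - 4·x + 8·x^2 + 200·x^3 + 480·x^4 + 384·x^5 + 512·x^6)·Dx^2 + (29 + 252·x + 242·x^2 + 672·x^3 + 160·x^4 + 256·x^5)·Dx^3 + (-7 - x + 2·x^2 + 50·x^3 + 120·x^4 + 96·x^5 + 128·x^6)·Dx^4  (order 4).
h: a_k = 0, 0, -1, -14/3, -9/2, -34/3, -65/3, …
ICs: h(0) = 0, h′(0) = 0, h′′(0) = -2, h′′′(0) = -28.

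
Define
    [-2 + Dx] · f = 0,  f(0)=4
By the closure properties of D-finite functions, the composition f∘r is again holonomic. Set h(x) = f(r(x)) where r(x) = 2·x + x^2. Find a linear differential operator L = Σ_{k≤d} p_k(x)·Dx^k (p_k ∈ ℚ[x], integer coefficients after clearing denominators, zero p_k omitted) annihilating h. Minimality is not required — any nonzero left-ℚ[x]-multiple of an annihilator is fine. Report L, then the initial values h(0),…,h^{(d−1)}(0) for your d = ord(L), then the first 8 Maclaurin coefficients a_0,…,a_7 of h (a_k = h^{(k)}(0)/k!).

L = (-4 - 4·x) + Dx  (order 1).
h: a_k = 4, 16, 40, 224/3, 344/3, 2272/15, 7984/45, 11840/63, …
ICs: h(0) = 4.

f: a_k = 4, 8, 8, 16/3, 8/3, 16/15, 16/45, 32/315, …
Change of var in L_f (x↦r) gives L₀.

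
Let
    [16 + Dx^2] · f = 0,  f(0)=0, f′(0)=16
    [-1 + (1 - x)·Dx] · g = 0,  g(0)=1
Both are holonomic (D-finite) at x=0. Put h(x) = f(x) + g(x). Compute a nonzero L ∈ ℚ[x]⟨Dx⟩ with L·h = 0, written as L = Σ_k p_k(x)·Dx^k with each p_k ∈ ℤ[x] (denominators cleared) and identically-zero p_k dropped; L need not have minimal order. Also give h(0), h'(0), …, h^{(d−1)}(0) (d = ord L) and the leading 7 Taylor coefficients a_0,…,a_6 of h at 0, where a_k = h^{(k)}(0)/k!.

L = (-176 + 256·x - 128·x^2) + (144 - 400·x + 384·x^2 - 128·x^3)·Dx + (-11 + 16·x - 8·x^2)·Dx^2 + (9 - 25·x + 24·x^2 - 8·x^3)·Dx^3  (order 3).
h: a_k = 1, 17, 1, -125/3, 1, 527/15, 1, …
ICs: h(0) = 1, h′(0) = 17, h′′(0) = 2.

f: a_k = 0, 16, 0, -128/3, 0, 512/15, 0, …
g: a_k = 1, 1, 1, 1, 1, 1, 1, …
L₀ := lclm(L_f,L_g); ord L₀ ≤ 2+1.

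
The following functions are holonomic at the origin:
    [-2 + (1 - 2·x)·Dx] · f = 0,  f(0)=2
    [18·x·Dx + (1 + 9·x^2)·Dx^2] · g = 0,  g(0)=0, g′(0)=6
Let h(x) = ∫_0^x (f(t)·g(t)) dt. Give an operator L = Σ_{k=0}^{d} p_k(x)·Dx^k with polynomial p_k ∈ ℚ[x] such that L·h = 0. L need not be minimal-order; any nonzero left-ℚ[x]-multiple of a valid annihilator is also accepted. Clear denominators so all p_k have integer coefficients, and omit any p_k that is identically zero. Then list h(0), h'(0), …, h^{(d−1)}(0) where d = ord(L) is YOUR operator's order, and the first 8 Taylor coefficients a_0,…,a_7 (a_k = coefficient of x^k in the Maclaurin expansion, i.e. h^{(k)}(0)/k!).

f: a_k = 2, 4, 8, 16, 32, 64, 128, 256, …
g: a_k = 0, 6, 0, -18, 0, 486/5, 0, -4374/7, …
L₀ := L_f ⊗_s L_g (sym. prod.), ord ≤ 2.
Integrate: L := L₀·Dx.
L = 36·x·Dx + (4 - 18·x + 72·x^2)·Dx^2 + (-1 + 2·x - 9·x^2 + 18·x^3)·Dx^3  (order 3).
h: a_k = 0, 0, 6, 8, 3, 24/5, 202/5, 2424/35, …
ICs: h(0) = 0, h′(0) = 0, h′′(0) = 12.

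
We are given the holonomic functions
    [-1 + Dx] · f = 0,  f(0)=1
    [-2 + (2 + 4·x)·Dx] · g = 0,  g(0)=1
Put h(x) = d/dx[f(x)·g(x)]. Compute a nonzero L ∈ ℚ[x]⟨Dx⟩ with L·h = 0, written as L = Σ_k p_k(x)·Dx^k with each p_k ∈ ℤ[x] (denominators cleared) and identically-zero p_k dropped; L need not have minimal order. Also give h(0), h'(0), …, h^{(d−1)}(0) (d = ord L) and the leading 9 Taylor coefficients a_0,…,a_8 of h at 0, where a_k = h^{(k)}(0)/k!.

L = (1 + 4·x + 2·x^2) + (-1 - 3·x - 2·x^2)·Dx  (order 1).
h: a_k = 2, 2, 2, -2/3, 7/3, -61/15, 347/45, -4591/315, 34913/1260, …
ICs: h(0) = 2.

f: a_k = 1, 1, 1/2, 1/6, 1/24, 1/120, 1/720, 1/5040, 1/40320, …
g: a_k = 1, 1, -1/2, 1/2, -5/8, 7/8, -21/16, 33/16, -429/128, …
L₀ := L_f ⊗_s L_g (sym. prod.), ord ≤ 1.
Differentiate: ansatz ord ≤ ord L₀ ⇒ L.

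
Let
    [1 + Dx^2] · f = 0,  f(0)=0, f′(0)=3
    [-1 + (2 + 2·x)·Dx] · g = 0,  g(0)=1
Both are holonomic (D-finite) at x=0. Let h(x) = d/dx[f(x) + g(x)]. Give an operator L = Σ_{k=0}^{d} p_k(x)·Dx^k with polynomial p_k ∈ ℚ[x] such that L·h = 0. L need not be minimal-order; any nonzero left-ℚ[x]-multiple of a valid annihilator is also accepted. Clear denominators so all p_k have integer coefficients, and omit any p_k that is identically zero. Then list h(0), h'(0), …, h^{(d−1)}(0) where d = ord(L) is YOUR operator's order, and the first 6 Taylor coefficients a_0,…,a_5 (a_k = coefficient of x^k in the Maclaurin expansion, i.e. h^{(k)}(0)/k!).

L = (-19 - 8·x - 4·x^2) + (-14 - 30·x - 24·x^2 - 8·x^3)·Dx + (-19 - 8·x - 4·x^2)·Dx^2 + (-14 - 30·x - 24·x^2 - 8·x^3)·Dx^3  (order 3).
h: a_k = 7/2, -1/4, -21/16, -5/32, 67/256, -63/512, …
ICs: h(0) = 7/2, h′(0) = -1/4, h′′(0) = -21/8.

f: a_k = 0, 3, 0, -1/2, 0, 1/40, …
g: a_k = 1, 1/2, -1/8, 1/16, -5/128, 7/256, …
L₀ := lclm(L_f,L_g); ord L₀ ≤ 2+1.
Derive L from L₀ (diff closure).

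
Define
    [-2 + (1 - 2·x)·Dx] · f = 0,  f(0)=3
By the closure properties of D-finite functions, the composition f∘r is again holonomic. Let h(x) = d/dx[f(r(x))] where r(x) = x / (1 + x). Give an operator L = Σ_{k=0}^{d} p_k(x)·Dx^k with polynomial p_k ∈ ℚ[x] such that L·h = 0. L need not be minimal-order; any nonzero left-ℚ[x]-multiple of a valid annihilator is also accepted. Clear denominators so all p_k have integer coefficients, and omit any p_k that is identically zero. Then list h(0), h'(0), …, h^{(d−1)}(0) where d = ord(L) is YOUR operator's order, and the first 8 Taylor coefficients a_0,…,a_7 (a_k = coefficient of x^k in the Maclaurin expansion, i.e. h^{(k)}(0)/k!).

L = 2 + (-1 + x)·Dx  (order 1).
h: a_k = 6, 12, 18, 24, 30, 36, 42, 48, …
ICs: h(0) = 6.

f: a_k = 3, 6, 12, 24, 48, 96, 192, 384, …
f∘r: x↦r, Dx↦Dx/r' in L_f ⇒ L₀.
h=h₀': d/dx-closure on L₀ ⇒ L.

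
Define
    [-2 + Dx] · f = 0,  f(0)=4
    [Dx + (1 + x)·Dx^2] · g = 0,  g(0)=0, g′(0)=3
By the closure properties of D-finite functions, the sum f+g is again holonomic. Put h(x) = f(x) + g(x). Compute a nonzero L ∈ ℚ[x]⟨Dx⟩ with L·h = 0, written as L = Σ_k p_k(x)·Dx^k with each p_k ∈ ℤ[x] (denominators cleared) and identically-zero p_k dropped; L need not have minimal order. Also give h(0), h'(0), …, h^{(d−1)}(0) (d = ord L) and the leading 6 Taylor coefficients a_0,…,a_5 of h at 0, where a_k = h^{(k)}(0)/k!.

L = (-8 - 4·x)·Dx + (-2 - 8·x - 4·x^2)·Dx^2 + (3 + 5·x + 2·x^2)·Dx^3  (order 3).
h: a_k = 4, 11, 13/2, 19/3, 23/12, 5/3, …
ICs: h(0) = 4, h′(0) = 11, h′′(0) = 13.

f: a_k = 4, 8, 8, 16/3, 8/3, 16/15, …
g: a_k = 0, 3, -3/2, 1, -3/4, 3/5, …
Sum ⇒ L₀ = lclm(L_f,L_g) in ℚ(x)⟨Dx⟩.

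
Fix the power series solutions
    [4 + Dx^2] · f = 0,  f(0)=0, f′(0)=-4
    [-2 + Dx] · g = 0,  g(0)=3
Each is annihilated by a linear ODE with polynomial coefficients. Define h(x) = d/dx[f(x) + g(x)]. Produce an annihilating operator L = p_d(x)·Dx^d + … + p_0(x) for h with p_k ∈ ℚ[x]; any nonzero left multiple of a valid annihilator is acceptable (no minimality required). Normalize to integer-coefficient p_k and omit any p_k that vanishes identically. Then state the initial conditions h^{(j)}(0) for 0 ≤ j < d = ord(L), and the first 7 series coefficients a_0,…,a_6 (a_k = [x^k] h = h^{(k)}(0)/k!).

f: a_k = 0, -4, 0, 8/3, 0, -8/15, 0, …
g: a_k = 3, 6, 6, 4, 2, 4/5, 4/15, …
L₀ := lclm(L_f,L_g); ord L₀ ≤ 2+1.
Derive L from L₀ (diff closure).
L = 8 - 4·Dx + 2·Dx^2 - Dx^3  (order 3).
h: a_k = 2, 12, 20, 8, 4/3, 8/5, 8/9, …
ICs: h(0) = 2, h′(0) = 12, h′′(0) = 40.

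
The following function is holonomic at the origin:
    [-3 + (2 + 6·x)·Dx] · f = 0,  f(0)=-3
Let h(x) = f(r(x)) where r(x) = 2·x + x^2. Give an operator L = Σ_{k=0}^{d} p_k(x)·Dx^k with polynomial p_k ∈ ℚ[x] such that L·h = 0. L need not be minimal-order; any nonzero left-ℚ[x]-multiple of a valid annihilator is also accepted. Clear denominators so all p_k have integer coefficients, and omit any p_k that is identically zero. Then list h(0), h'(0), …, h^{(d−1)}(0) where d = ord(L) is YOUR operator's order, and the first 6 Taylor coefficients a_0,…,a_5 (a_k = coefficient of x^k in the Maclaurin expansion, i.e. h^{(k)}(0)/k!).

L = (-3 - 3·x) + (1 + 6·x + 3·x^2)·Dx  (order 1).
h: a_k = -3, -9, 9, -27, 189/2, -729/2, …
ICs: h(0) = -3.

f: a_k = -3, -9/2, 27/8, -81/16, 1215/128, -5103/256, …
Change of var in L_f (x↦r) gives L₀.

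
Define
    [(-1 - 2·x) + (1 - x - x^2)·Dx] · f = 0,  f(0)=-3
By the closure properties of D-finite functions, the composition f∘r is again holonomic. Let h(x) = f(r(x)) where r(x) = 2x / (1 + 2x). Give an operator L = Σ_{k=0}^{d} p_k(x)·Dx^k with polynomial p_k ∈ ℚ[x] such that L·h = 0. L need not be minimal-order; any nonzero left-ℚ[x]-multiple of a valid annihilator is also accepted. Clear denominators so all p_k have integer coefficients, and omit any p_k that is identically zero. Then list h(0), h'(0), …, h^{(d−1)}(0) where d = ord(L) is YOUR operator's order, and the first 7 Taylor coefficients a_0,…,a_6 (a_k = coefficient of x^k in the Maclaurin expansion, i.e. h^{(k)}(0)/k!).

L = (2 + 12·x) + (-1 - 4·x + 8·x^3)·Dx  (order 1).
h: a_k = -3, -6, -12, 0, -48, 96, -384, …
ICs: h(0) = -3.

f: a_k = -3, -3, -6, -9, -15, -24, -39, …
Substitute x→r, Dx→(1/r')Dx; clear ⇒ L₀.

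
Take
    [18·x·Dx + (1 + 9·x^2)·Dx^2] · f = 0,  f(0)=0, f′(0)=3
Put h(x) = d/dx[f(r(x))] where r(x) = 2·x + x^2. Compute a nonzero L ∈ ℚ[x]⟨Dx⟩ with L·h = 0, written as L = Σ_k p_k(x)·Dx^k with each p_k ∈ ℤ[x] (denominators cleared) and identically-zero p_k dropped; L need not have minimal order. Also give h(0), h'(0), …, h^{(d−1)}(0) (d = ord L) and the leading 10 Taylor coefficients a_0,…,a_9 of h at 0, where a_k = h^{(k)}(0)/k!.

L = (-1 + 72·x + 144·x^2 + 108·x^3 + 27·x^4) + (1 + x + 36·x^2 + 72·x^3 + 45·x^4 + 9·x^5)·Dx  (order 1).
h: a_k = 6, 6, -216, -432, 7506, 23274, -252720, -1104192, 8192502, 48639366, …
ICs: h(0) = 6.

f: a_k = 0, 3, 0, -9, 0, 243/5, 0, -2187/7, 0, 2187, …
h₀=f(r): pull back L_f along r ⇒ L₀.
Differentiate: ansatz ord ≤ ord L₀ ⇒ L.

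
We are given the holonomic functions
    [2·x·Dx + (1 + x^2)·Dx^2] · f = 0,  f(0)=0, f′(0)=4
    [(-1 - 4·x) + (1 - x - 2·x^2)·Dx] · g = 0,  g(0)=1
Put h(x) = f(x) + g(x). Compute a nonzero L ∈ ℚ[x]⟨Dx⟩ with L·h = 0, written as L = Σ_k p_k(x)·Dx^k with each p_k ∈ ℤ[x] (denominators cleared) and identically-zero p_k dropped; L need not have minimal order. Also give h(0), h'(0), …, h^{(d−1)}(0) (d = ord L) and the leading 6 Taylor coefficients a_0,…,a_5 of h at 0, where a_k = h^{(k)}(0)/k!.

f: a_k = 0, 4, 0, -4/3, 0, 4/5, …
g: a_k = 1, 1, 3, 5, 11, 21, …
Weyl lclm of L_f,L_g ⇒ L₀ (ord ≤ 3).
L = (6 - 24·x - 162·x^2 - 240·x^3 - 384·x^4 - 48·x^6)·Dx + (-16 - 74·x - 88·x^2 - 226·x^3 - 212·x^4 - 304·x^5 - 12·x^6 - 48·x^7)·Dx^2 + (3 + 4·x + 8·x^2 - 28·x^3 - 27·x^4 - 36·x^5 - 40·x^6 - 4·x^7 - 8·x^8)·Dx^3  (order 3).
h: a_k = 1, 5, 3, 11/3, 11, 109/5, …
ICs: h(0) = 1, h′(0) = 5, h′′(0) = 6.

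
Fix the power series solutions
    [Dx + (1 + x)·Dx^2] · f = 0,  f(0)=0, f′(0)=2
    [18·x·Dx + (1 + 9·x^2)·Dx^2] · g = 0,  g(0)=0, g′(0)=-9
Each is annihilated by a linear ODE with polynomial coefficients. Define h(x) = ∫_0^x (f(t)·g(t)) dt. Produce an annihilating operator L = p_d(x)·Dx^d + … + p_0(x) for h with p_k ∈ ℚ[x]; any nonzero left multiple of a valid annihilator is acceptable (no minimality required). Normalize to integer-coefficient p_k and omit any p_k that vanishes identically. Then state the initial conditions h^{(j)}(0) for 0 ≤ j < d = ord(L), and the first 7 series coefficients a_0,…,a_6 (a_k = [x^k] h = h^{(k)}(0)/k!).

f: a_k = 0, 2, -1, 2/3, -1/2, 2/5, -1/3, …
g: a_k = 0, -9, 0, 27, 0, -729/5, 0, …
Sym-product of L_f,L_g gives L₀ (≤ ord 4).
h=∫₀ˣh₀: take L = L₀·Dx.
L = (1368 + 2700·x + 37584·x^2 + 95580·x^3 + 87480·x^4 + 37908·x^5 + 26244·x^7)·Dx^2 + (1298 + 9180·x + 54612·x^2 + 194724·x^3 + 324000·x^4 + 271188·x^5 + 102060·x^6 + 78732·x^7 + 91854·x^8)·Dx^3 + (76 + 2848·x + 12096·x^2 + 43992·x^3 + 117288·x^4 + 173016·x^5 + 139968·x^6 + 75816·x^7 + 78732·x^8 + 52488·x^9)·Dx^4 + (37 + 146·x + 901·x^2 + 2808·x^3 + 7362·x^4 + 15228·x^5 + 21546·x^6 + 17496·x^7 + 12393·x^8 + 13122·x^9 + 6561·x^10)·Dx^5  (order 5).
h: a_k = 0, 0, 0, -6, 9/4, 48/5, -15/4, …
ICs: h(0) = 0, h′(0) = 0, h′′(0) = 0, h′′′(0) = -36, h′′′′(0) = 54.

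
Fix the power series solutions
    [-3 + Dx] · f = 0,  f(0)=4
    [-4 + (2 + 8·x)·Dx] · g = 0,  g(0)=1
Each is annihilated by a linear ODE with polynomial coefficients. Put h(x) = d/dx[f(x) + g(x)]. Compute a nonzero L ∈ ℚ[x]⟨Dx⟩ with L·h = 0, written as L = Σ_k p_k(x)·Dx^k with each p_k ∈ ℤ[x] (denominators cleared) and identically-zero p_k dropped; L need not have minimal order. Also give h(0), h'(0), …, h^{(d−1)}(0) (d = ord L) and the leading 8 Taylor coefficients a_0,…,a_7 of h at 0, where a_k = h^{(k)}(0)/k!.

L = (-54 - 72·x) + (3 - 72·x - 144·x^2)·Dx + (5 + 32·x + 48·x^2)·Dx^2  (order 2).
h: a_k = 14, 32, 66, 14, 361/2, -4797/10, 37203/20, -960231/140, …
ICs: h(0) = 14, h′(0) = 32.

f: a_k = 4, 12, 18, 18, 27/2, 81/10, 81/20, 243/140, …
g: a_k = 1, 2, -2, 4, -10, 28, -84, 264, …
f+g: L₀ = lclm(L_f,L_g), ord ≤ 1+1.
Derive L from L₀ (diff closure).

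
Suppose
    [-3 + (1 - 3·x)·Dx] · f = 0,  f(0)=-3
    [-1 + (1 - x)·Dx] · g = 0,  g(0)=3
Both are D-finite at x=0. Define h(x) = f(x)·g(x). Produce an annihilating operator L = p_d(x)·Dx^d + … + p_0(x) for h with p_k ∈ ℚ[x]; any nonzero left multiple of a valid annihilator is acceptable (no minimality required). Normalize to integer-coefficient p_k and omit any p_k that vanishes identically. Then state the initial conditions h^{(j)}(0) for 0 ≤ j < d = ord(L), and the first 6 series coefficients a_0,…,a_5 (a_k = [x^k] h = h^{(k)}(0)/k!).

L = (-4 + 6·x) + (1 - 4·x + 3·x^2)·Dx  (order 1).
h: a_k = -9, -36, -117, -360, -1089, -3276, …
ICs: h(0) = -9.

f: a_k = -3, -9, -27, -81, -243, -729, …
g: a_k = 3, 3, 3, 3, 3, 3, …
Product ⇒ symmetric product L₀, ord ≤ 1.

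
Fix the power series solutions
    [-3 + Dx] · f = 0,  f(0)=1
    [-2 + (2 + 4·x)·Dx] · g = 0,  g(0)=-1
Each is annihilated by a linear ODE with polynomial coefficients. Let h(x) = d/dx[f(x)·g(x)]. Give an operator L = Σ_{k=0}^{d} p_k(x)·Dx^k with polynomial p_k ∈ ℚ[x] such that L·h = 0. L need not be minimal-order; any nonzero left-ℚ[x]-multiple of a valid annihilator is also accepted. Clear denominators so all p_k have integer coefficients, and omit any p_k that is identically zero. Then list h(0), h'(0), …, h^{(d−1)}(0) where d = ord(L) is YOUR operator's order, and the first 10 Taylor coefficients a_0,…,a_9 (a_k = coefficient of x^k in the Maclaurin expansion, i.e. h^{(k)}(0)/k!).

L = (7 + 24·x + 18·x^2) + (-2 - 7·x - 6·x^2)·Dx  (order 1).
h: a_k = -4, -14, -24, -26, -22, -63/5, -48/5, 39/35, -99/10, 2273/140, …
ICs: h(0) = -4.

f: a_k = 1, 3, 9/2, 9/2, 27/8, 81/40, 81/80, 243/560, 729/4480, 243/4480, …
g: a_k = -1, -1, 1/2, -1/2, 5/8, -7/8, 21/16, -33/16, 429/128, -715/128, …
L₀ := L_f ⊗_s L_g (sym. prod.), ord ≤ 1.
h₀' ⇒ L via d/dx closure of L₀.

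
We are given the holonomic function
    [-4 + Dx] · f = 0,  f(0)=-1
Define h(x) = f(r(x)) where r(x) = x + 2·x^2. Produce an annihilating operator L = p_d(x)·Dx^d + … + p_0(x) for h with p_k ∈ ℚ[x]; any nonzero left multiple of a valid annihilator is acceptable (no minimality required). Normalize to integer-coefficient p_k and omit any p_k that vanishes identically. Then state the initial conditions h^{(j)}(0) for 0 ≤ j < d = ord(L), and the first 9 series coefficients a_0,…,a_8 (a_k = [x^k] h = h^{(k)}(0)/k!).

L = (-4 - 16·x) + Dx  (order 1).
h: a_k = -1, -4, -16, -128/3, -320/3, -3328/15, -19456/45, -237568/315, -391168/315, …
ICs: h(0) = -1.

f: a_k = -1, -4, -8, -32/3, -32/3, -128/15, -256/45, -1024/315, -512/315, …
Change of var in L_f (x↦r) gives L₀.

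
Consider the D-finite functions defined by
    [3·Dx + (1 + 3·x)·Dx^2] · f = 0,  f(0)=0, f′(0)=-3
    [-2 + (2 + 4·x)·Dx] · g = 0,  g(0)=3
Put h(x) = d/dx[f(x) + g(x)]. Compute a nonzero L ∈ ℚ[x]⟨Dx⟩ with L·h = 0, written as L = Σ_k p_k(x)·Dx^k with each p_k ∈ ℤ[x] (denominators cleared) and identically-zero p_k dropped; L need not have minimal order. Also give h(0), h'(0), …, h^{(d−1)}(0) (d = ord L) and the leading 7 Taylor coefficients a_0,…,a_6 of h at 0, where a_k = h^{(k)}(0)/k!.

f: a_k = 0, -3, 9/2, -9, 81/4, -243/5, 243/2, …
g: a_k = 3, 3, -3/2, 3/2, -15/8, 21/8, -63/16, …
f+g: L₀ = lclm(L_f,L_g), ord ≤ 2+1.
h=h₀': d/dx-closure on L₀ ⇒ L.
L = (18 + 18·x) + (30 + 108·x + 90·x^2)·Dx + (4 + 26·x + 54·x^2 + 36·x^3)·Dx^2  (order 2).
h: a_k = 0, 6, -45/2, 147/2, -1839/8, 5643/8, -34299/16, …
ICs: h(0) = 0, h′(0) = 6.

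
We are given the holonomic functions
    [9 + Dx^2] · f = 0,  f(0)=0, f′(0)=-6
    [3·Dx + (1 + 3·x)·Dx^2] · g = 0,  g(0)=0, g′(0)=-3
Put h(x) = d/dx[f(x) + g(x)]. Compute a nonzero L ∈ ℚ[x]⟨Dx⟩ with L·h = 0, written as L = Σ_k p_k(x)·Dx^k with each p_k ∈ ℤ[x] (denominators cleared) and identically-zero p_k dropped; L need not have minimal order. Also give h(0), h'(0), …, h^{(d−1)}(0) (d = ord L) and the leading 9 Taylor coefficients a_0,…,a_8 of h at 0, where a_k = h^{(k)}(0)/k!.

L = (63 + 54·x + 81·x^2) + (9 + 45·x + 81·x^2 + 81·x^3)·Dx + (7 + 6·x + 9·x^2)·Dx^2 + (1 + 5·x + 9·x^2 + 9·x^3)·Dx^3  (order 3).
h: a_k = -9, 9, 0, 81, -1053/4, 729, -87237/40, 6561, -44092107/2240, …
ICs: h(0) = -9, h′(0) = 9, h′′(0) = 0.

f: a_k = 0, -6, 0, 9, 0, -81/20, 0, 243/280, 0, …
g: a_k = 0, -3, 9/2, -9, 81/4, -243/5, 243/2, -2187/7, 6561/8, …
L₀ := lclm(L_f,L_g); ord L₀ ≤ 2+2.
Differentiate: ansatz ord ≤ ord L₀ ⇒ L.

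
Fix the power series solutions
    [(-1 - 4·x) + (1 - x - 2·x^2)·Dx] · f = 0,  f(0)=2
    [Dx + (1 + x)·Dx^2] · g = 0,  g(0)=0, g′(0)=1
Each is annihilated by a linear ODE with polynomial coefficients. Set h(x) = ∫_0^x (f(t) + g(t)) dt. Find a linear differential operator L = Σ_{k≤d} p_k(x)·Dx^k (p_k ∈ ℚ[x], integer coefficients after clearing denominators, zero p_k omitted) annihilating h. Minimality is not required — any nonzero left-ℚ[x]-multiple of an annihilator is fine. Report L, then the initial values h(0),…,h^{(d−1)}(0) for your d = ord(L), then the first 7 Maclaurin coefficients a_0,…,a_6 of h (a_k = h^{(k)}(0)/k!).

L = (42 + 144·x + 144·x^2 + 96·x^3)·Dx^2 + (28 + 172·x + 312·x^2 + 328·x^3 + 160·x^4)·Dx^3 + (-7 - 14·x + 5·x^2 + 56·x^3 + 76·x^4 + 32·x^5)·Dx^4  (order 4).
h: a_k = 0, 2, 3/2, 11/6, 31/12, 87/20, 211/30, …
ICs: h(0) = 0, h′(0) = 2, h′′(0) = 3, h′′′(0) = 11.

f: a_k = 2, 2, 6, 10, 22, 42, 86, …
g: a_k = 0, 1, -1/2, 1/3, -1/4, 1/5, -1/6, …
f+g: L₀ = lclm(L_f,L_g), ord ≤ 1+2.
h=∫h₀ ⇒ L = L₀·Dx.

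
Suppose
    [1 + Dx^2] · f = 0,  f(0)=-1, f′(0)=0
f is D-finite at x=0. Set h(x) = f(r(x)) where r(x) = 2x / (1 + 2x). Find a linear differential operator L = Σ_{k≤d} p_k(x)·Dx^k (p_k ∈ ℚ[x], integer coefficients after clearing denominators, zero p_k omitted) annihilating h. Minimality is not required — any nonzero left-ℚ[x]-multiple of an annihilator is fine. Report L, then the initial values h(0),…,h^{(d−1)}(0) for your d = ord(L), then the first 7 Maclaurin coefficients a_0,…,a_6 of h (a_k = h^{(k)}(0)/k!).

f: a_k = -1, 0, 1/2, 0, -1/24, 0, 1/720, …
Substitute x→r, Dx→(1/r')Dx; clear ⇒ L₀.
L = 4 + (4 + 24·x + 48·x^2 + 32·x^3)·Dx + (1 + 8·x + 24·x^2 + 32·x^3 + 16·x^4)·Dx^2  (order 2).
h: a_k = -1, 0, 2, -8, 70/3, -176/3, 6004/45, …
ICs: h(0) = -1, h′(0) = 0.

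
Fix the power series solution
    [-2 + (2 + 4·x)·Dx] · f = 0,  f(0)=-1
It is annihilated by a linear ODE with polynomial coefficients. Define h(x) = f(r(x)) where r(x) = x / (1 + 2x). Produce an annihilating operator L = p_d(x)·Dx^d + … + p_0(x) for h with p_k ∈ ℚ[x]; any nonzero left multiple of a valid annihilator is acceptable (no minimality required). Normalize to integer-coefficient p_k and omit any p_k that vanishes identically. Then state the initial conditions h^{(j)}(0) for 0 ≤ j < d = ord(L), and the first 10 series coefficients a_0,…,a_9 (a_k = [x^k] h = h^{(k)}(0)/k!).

L = -1 + (1 + 6·x + 8·x^2)·Dx  (order 1).
h: a_k = -1, -1, 5/2, -13/2, 141/8, -399/8, 2353/16, -7205/16, 182461/128, -594203/128, …
ICs: h(0) = -1.

f: a_k = -1, -1, 1/2, -1/2, 5/8, -7/8, 21/16, -33/16, 429/128, -715/128, …
f∘r: x↦r, Dx↦Dx/r' in L_f ⇒ L₀.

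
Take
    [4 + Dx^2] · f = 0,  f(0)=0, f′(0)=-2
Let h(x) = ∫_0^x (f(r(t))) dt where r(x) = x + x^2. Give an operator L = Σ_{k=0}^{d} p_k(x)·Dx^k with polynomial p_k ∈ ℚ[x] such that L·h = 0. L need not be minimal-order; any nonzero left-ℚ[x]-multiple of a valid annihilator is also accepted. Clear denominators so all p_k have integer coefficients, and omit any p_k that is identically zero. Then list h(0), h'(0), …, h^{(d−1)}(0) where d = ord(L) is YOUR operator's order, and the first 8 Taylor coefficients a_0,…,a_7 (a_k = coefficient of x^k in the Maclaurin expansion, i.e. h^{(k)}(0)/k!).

f: a_k = 0, -2, 0, 4/3, 0, -4/15, 0, 8/315, …
Substitute x→r, Dx→(1/r')Dx; clear ⇒ L₀.
h=∫h₀ ⇒ L = L₀·Dx.
L = (4 + 24·x + 48·x^2 + 32·x^3)·Dx - 2·Dx^2 + (1 + 2·x)·Dx^3  (order 3).
h: a_k = 0, 0, -1, -2/3, 1/3, 4/5, 28/45, 0, …
ICs: h(0) = 0, h′(0) = 0, h′′(0) = -2.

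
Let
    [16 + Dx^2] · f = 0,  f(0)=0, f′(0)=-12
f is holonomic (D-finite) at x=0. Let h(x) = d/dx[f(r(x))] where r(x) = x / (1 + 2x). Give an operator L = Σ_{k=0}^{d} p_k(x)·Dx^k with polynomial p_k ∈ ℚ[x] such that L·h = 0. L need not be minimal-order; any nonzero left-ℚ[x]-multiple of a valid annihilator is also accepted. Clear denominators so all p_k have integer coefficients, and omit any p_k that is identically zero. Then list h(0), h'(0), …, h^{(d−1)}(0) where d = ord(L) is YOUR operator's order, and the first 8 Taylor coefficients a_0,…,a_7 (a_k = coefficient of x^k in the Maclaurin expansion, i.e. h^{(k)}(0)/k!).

f: a_k = 0, -12, 0, 32, 0, -128/5, 0, 1024/105, …
f∘r: x↦r, Dx↦Dx/r' in L_f ⇒ L₀.
Derive L from L₀ (diff closure).
L = (40 + 96·x + 96·x^2) + (12 + 72·x + 144·x^2 + 96·x^3)·Dx + (1 + 8·x + 24·x^2 + 32·x^3 + 16·x^4)·Dx^2  (order 2).
h: a_k = -12, 48, -48, -384, 2752, -11520, 565504/15, -1552384/15, …
ICs: h(0) = -12, h′(0) = 48.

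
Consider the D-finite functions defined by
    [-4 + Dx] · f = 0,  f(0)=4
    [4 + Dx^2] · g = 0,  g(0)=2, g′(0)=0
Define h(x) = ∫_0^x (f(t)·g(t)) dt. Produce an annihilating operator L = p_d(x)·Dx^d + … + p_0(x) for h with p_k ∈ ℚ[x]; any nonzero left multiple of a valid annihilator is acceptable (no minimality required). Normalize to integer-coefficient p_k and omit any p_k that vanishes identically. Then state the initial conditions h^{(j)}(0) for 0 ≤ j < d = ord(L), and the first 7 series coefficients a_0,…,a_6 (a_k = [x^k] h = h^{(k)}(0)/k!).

L = 20·Dx - 8·Dx^2 + Dx^3  (order 3).
h: a_k = 0, 8, 16, 16, 16/3, -112/15, -608/45, …
ICs: h(0) = 0, h′(0) = 8, h′′(0) = 32.

f: a_k = 4, 16, 32, 128/3, 128/3, 512/15, 1024/45, …
g: a_k = 2, 0, -4, 0, 4/3, 0, -8/45, …
h₀=f·g: eliminate ⇒ L₀, order ≤ 1·2.
Integrate: L := L₀·Dx.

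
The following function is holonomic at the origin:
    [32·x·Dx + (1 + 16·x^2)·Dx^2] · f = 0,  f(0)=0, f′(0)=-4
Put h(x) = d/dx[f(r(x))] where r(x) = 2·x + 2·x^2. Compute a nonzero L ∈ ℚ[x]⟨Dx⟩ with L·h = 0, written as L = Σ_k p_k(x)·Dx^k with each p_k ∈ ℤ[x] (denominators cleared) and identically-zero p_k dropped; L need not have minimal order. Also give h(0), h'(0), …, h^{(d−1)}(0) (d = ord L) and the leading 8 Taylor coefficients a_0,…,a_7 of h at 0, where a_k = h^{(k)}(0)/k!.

f: a_k = 0, -4, 0, 64/3, 0, -1024/5, 0, 16384/7, …
h₀=f(r): pull back L_f along r ⇒ L₀.
h₀' ⇒ L via d/dx closure of L₀.
L = (-2 + 128·x + 512·x^2 + 768·x^3 + 384·x^4) + (1 + 2·x + 64·x^2 + 256·x^3 + 320·x^4 + 128·x^5)·Dx  (order 1).
h: a_k = -8, -16, 512, 2048, -30208, -195584, 1638400, 16252928, …
ICs: h(0) = -8.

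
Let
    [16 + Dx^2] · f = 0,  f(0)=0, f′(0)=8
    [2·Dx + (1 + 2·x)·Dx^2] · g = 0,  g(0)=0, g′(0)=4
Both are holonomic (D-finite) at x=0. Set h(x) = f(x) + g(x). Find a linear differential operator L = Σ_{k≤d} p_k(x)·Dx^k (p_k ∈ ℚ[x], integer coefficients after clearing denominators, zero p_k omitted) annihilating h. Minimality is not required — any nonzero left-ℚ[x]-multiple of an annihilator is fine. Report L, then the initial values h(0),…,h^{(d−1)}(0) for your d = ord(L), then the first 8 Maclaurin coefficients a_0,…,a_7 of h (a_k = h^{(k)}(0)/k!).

f: a_k = 0, 8, 0, -64/3, 0, 256/15, 0, -2048/315, …
g: a_k = 0, 4, -4, 16/3, -8, 64/5, -64/3, 256/7, …
f+g: L₀ = lclm(L_f,L_g), ord ≤ 2+2.
L = (160 + 256·x + 256·x^2)·Dx + (48 + 224·x + 384·x^2 + 256·x^3)·Dx^2 + (10 + 16·x + 16·x^2)·Dx^3 + (3 + 14·x + 24·x^2 + 16·x^3)·Dx^4  (order 4).
h: a_k = 0, 12, -4, -16, -8, 448/15, -64/3, 9472/315, …
ICs: h(0) = 0, h′(0) = 12, h′′(0) = -8, h′′′(0) = -96.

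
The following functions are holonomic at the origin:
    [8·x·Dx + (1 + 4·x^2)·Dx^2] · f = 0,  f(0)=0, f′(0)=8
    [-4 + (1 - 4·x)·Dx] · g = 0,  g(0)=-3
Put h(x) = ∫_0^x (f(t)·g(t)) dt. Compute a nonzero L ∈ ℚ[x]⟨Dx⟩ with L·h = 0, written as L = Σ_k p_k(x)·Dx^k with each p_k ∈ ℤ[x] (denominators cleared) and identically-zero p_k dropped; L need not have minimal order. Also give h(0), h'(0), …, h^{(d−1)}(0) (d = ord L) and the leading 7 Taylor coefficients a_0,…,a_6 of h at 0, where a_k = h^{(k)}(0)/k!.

L = 32·x·Dx + (8 - 8·x + 64·x^2)·Dx^2 + (-1 + 4·x - 4·x^2 + 16·x^3)·Dx^3  (order 3).
h: a_k = 0, 0, -12, -32, -88, -1408/5, -14272/15, …
ICs: h(0) = 0, h′(0) = 0, h′′(0) = -24.

f: a_k = 0, 8, 0, -32/3, 0, 128/5, 0, …
g: a_k = -3, -12, -48, -192, -768, -3072, -12288, …
h₀=f·g: eliminate ⇒ L₀, order ≤ 2·1.
h=∫₀ˣh₀: take L = L₀·Dx.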